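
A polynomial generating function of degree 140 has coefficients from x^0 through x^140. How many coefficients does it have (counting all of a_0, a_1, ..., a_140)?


A polynomial of degree 140 takes the form a_0 + a_1 x + ... + a_140 x^140.
The number of coefficients is 140 + 1 = 141.

141


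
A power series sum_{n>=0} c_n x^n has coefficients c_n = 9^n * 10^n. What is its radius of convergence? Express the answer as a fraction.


By the root test (Cauchy-Hadamard), the radius is R = 1 / limsup_n |c_n|^(1/n).
Here |c_n|^(1/n) = (9^n * 10^n)^(1/n) = 9 * 10 = 90 for all n.
So R = 1/90 = 1/90.

1/90


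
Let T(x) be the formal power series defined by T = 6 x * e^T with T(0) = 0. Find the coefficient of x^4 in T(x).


Apply the Lagrange inversion formula: if T = 6 x * phi(T) with phi(t) = e^t, then
[x^n] T = 6^n * (1/n) [t^(n-1)] phi(t)^n = 6^n * (1/n) [t^(n-1)] e^(n t) = 6^n * (1/n) * n^(n-1) / (n-1)! = 6^n * n^(n-1) / n!.
When c = 1 this is the Cayley count of rooted labeled trees on n vertices, divided by n!.
For n = 4: 6^4 * 4^3 / 4! = 1296 * 64/24 = 3456.

3456


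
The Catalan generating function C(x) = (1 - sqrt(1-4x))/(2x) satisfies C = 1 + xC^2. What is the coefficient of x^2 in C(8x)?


Substituting x -> 8x scales the n-th coefficient by 8^n, so [x^2] C(8x) = 8^2 * C_2.
C_2 = C(2*2, 2)/(3) = 6/3 = 2.
So 8^2 * 2 = 64 * 2 = 128.

128


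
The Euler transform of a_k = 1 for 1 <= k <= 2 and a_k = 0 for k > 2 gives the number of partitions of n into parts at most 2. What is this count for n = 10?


Partitions of 10 into parts at most 2:
Using generating function (1-x)^(-1)(1-x^2)^(-1),
the coefficient of x^10 = 6

6


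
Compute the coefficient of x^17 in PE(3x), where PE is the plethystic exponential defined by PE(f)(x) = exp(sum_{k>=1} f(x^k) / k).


With f(x) = 3x, the exponent is sum_{k>=1} 3 x^k / k = 3 * (-ln(1 - x)). Exponentiating:
PE(3x) = exp(-3 ln(1 - x)) = 1/(1 - x)^3.
By the negative binomial expansion, [x^n] 1/(1 - x)^3 = C(n + 2, 2).
For n = 17: C(19, 2) = 171.

171


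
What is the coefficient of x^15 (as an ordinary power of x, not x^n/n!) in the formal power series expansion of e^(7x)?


The exponential series is e^y = sum_{k>=0} y^k / k!. Substituting y = 7x gives
e^(7x) = sum_{k>=0} 7^k x^k / k!.
So the coefficient of x^n is a^n/n! with a = 7, n = 15:
7^15 / 15! = 4747561509943/1307674368000 = 96889010407/26687232000

96889010407/26687232000


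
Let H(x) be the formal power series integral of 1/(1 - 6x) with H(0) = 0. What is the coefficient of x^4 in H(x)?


1/(1 - 6x) = sum_{k>=0} 6^k x^k. Integrating termwise with H(0) = 0:
H(x) = sum_{k>=0} 6^k x^(k+1) / (k+1) = sum_{m>=1} 6^(m-1) x^m / m.
For m = 4: 6^3/4 = 216/4 = 54.

54


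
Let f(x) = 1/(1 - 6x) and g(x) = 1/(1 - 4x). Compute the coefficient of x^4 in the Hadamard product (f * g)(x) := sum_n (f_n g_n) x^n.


f has coefficients f_k = 6^k and g has coefficients g_k = 4^k, so the Hadamard product has coefficient (f*g)_k = 6^k * 4^k = 24^k.
For k = 4: 24^4 = 331776.

331776


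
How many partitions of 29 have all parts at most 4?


Using the generating function (1-x)^(-1)(1-x^2)^(-1)...(1-x^4)^(-1),
the coefficient of x^29 counts these restricted partitions.
Result = 270

270


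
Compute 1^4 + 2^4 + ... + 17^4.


This power sum has a closed form given by Faulhaber's formula
sum_{k=1}^{m} k^p = (1 / (p + 1)) * sum_{j=0}^{p} C(p + 1, j) B_j m^(p + 1 - j),
but for small m direct computation is fastest:
1 + 16 + 81 + 256 + 625 + 1296 + 2401 + 4096 + 6561 + 10000 + 14641 + 20736 + 28561 + 38416 + 50625 + 65536 + 83521 = 327369.

327369


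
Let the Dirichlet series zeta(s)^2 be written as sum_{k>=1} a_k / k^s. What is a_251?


The Dirichlet convolution of the constant function 1 with itself gives (1 * 1)(k) = sum_{d | k} 1 = d(k), the number of positive divisors of k.
Since zeta(s) = sum_{k>=1} 1/k^s, we have zeta(s)^2 = sum_{k>=1} d(k)/k^s, so a_k = d(k).
For k = 251: the divisors are 1, 251.
Count = 2.

2


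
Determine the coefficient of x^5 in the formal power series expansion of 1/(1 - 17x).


The geometric series identity gives 1/(1 - c x) = sum_{k>=0} c^k x^k, so the coefficient of x^k is c^k.
Here c = 17 and k = 5.
Computing: 17^5 = 1419857

1419857


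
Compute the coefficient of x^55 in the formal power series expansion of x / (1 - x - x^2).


Let f(x) = sum_{k>=0} a_k x^k. Multiplying f(x) * (1 - x - x^2) = x and matching coefficients gives a_0 = 0, a_1 = 1, and a_k = a_{k-1} + a_{k-2} for k >= 2. These are the Fibonacci numbers F_k.
Iterating from F_0 = 0, F_1 = 1:
F_0=0, F_1=1, F_2=1, F_3=2, F_4=3, F_5=5, F_6=8, F_7=13, F_8=21, F_9=34, ...
F_55 = 139583862445.

139583862445


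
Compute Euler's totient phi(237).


phi(n) counts integers in [1, n] coprime to n. Using the multiplicative formula phi(n) = n * prod_{p | n} (1 - 1/p):
237 = 3 * 79, so
phi(237) = 237 * (1 - 1/3) * (1 - 1/79) = 156.

156


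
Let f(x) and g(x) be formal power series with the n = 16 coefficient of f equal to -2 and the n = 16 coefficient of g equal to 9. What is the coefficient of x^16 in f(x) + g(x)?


Addition of formal power series is termwise.
The coefficient of x^16 in f + g = -2 + 9
= 7

7


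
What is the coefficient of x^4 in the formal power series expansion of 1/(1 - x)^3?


The expansion 1/(1 - x)^r = sum_{k>=0} C(k + r - 1, r - 1) x^k follows from the multiset / negative-binomial theorem (or from repeated differentiation of the geometric series).
For r = 3 and k = 4:
C(6, 2) = 720 / (2 * 24) = 15.

15


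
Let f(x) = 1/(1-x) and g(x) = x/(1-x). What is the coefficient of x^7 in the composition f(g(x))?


First simplify the composition: f(g(x)) = 1/(1 - x/(1-x)) = (1-x)/((1-x) - x) = (1-x)/(1-2x).
Now extract the coefficient. Write (1-x)/(1-2x) = 1/(1-2x) - x/(1-2x).
The coefficient of x^n in 1/(1-2x) is 2^n, and in x/(1-2x) is 2^(n-1) (for n >= 1).
So the coefficient of x^7 is 2^7 - 2^6 = 128 - 64 = 64.

64


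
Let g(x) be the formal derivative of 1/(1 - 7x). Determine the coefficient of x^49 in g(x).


Differentiate termwise: d/dx sum_{k>=0} 7^k x^k = sum_{k>=1} k 7^k x^(k-1) = sum_{j>=0} (j+1) 7^(j+1) x^j.
Equivalently, d/dx [1/(1 - 7x)] = 7/(1 - 7x)^2.
For j = 49: 50 * 7^50 = 50 * 1798465042647412146620280340569649349251249 = 89923252132370607331014017028482467462562450.

89923252132370607331014017028482467462562450


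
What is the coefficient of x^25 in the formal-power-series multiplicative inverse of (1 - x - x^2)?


Let the inverse be f(x) = sum_{k>=0} a_k x^k. From f(x) * (1 - x - x^2) = 1 and matching coefficients:
 x^0: a_0 = 1.
 x^1: a_1 - a_0 = 0, so a_1 = 1.
 x^k (k >= 2): a_k - a_{k-1} - a_{k-2} = 0, i.e. a_k = a_{k-1} + a_{k-2}.
This is the Fibonacci-type recurrence shifted so that a_0 = a_1 = 1.
Iterating: a_0=1, a_1=1, a_2=2, a_3=3, a_4=5, a_5=8, a_6=13, a_7=21, a_8=34, a_9=55, ...
a_25 = 121393.

121393


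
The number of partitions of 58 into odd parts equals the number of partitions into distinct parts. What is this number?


Computing partitions of 58 into odd parts (1, 3, 5, ...):
Using the generating function prod_{k>=0} 1/(1-x^(2k+1)),
the count is 8808

8808


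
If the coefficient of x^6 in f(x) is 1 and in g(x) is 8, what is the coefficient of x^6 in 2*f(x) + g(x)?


Scalar multiplication scales coefficients: 2 * 1 = 2.
Then add the g coefficient: 2 + 8
= 10

10


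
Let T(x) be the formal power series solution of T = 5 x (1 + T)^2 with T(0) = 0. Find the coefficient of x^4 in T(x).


Apply the Lagrange inversion formula: if T = 5 x * phi(T) with phi(t) = (1 + t)^2, then [x^n] T = 5^n * (1/n) [t^(n-1)] phi(t)^n = 5^n * (1/n) [t^(n-1)] (1 + t)^(2n) = 5^n * (1/n) C(2n, n-1).
Using the identity C(2n, n-1) = C(2n, n) * n / (n+1), the unscaled factor equals C(2n, n) / (n+1) = C_n, the n-th Catalan number.
For n = 4: C_4 = C(8, 4) / 5 = 70/5 = 14.
With the 5^4 = 625 factor, the coefficient is 625 * 14 = 8750.

8750


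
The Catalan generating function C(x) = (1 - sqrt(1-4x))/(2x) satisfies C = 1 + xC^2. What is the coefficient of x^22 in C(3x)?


Substituting x -> 3x scales the n-th coefficient by 3^n, so [x^22] C(3x) = 3^22 * C_22.
C_22 = C(2*22, 22)/(23) = 2104098963720/23 = 91482563640.
So 3^22 * 91482563640 = 31381059609 * 91482563640 = 2870819782770976016760.

2870819782770976016760


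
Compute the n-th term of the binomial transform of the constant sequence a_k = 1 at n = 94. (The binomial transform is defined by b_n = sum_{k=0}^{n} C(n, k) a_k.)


With a_k = 1 for all k, b_n = sum_{k=0}^{n} C(n, k) = 2^n by the binomial theorem.
For n = 94: 2^94 = 19807040628566084398385987584.

19807040628566084398385987584


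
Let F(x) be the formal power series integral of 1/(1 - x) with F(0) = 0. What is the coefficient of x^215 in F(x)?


1/(1 - x) = sum_{k>=0} x^k. Integrating termwise and using F(0) = 0 gives
F(x) = sum_{k>=0} x^(k+1) / (k+1) = sum_{m>=1} x^m / m = -ln(1 - x).
So the coefficient of x^215 is 1/215 = 1/215.

1/215


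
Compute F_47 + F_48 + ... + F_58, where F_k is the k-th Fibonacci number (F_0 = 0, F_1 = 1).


Use the identity sum_{k=0}^{N} F_k = F_{N+2} - 1 (which follows from F_{k+2} - F_{k+1} = F_k). Then
sum_{k=47}^{58} F_k = (F_{60} - 1) - (F_{48} - 1) = F_{60} - F_{48}.
Computing: F_{60} = 1548008755920, F_{48} = 4807526976, so
Sum = 1548008755920 - 4807526976 = 1543201228944.

1543201228944


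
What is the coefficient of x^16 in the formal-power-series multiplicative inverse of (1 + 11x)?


The inverse is 1/(1 + 11x). Apply the geometric identity 1/(1 - y) = sum_{k>=0} y^k with y = -11x:
1/(1 + 11x) = sum_{k>=0} (-11)^k x^k.
So the coefficient of x^16 is (-11)^16 = 45949729863572161.

45949729863572161


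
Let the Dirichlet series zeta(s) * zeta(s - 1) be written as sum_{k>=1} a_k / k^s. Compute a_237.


Convolution gives a_k = sum_{d | k} d * 1 = sum_{d | k} d = sigma(k), the sum of positive divisors of k.
For k = 237, the divisors are 1, 3, 79, 237, so
sigma(237) = 1 + 3 + 79 + 237 = 320.

320


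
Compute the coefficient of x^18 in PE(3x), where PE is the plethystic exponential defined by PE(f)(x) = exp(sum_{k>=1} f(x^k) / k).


With f(x) = 3x, the exponent is sum_{k>=1} 3 x^k / k = 3 * (-ln(1 - x)). Exponentiating:
PE(3x) = exp(-3 ln(1 - x)) = 1/(1 - x)^3.
By the negative binomial expansion, [x^n] 1/(1 - x)^3 = C(n + 2, 2).
For n = 18: C(20, 2) = 190.

190


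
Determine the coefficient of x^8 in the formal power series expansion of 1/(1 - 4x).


The geometric series identity gives 1/(1 - c x) = sum_{k>=0} c^k x^k, so the coefficient of x^k is c^k.
Here c = 4 and k = 8.
Computing: 4^8 = 65536

65536


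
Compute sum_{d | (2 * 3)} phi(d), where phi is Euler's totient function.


First, 2 * 3 = 6. One classical identity is sum_{d | n} phi(d) = n (each k in [1, n] has a unique gcd with n, and among the k's with gcd(k, n) = n/d there are phi(d) of them). So the sum equals 6. We also verify directly:
Divisors of 6: 1, 2, 3, 6.
phi values: 1, 1, 2, 2.
Sum = 6.

6


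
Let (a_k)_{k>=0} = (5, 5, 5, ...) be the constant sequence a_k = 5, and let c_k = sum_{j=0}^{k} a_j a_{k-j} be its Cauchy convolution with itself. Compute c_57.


Since a_j = 5 for all j >= 0, the convolution sum becomes
c_k = sum_{j=0}^{k} 5 * 5 = 25 * (k + 1).
Equivalently, the generating function of (a_k) is 5/(1 - x) and its square is 25/(1 - x)^2 = sum_{k>=0} 25(k + 1) x^k.
For k = 57: 25 * 58 = 1450.

1450


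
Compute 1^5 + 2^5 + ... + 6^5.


This power sum has a closed form given by Faulhaber's formula
sum_{k=1}^{m} k^p = (1 / (p + 1)) * sum_{j=0}^{p} C(p + 1, j) B_j m^(p + 1 - j),
but for small m direct computation is fastest:
1 + 32 + 243 + 1024 + 3125 + 7776 = 12201.

12201


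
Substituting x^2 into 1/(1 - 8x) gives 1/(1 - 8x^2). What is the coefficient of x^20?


The coefficient of x^(2m) in 1/(1 - 8x^2) is 8^m.
With n = 20 = 2*10, the coefficient is 8^10 = 1073741824.

1073741824


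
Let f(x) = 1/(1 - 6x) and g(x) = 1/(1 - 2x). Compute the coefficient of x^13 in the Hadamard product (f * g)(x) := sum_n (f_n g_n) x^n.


f has coefficients f_k = 6^k and g has coefficients g_k = 2^k, so the Hadamard product has coefficient (f*g)_k = 6^k * 2^k = 12^k.
For k = 13: 12^13 = 106993205379072.

106993205379072


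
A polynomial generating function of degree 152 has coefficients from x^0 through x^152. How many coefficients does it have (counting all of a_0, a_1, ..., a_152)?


A polynomial of degree 152 takes the form a_0 + a_1 x + ... + a_152 x^152.
The number of coefficients is 152 + 1 = 153.

153


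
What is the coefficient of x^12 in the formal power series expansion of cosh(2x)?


The Maclaurin series is cosh(t) = sum_{m>=0} t^(2m) / (2m)!, so substituting t = 2x, only even powers of x are nonzero, with coefficient of x^(2m) equal to 2^(2m) / (2m)!.
For x^12 the coefficient is 2^12/12! = 4096/479001600 = 4/467775.

4/467775


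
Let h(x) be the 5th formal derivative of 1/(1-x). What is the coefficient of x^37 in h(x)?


Differentiating 5 times: d^5/dx^5 [1/(1-x)] = 5!/(1-x)^6.
The expansion 1/(1-x)^6 = sum_{k>=0} C(k+5, 5) x^k, so the coefficient of x^n in 5!/(1-x)^6 is 5! * C(n+5, 5).
For n = 37: 120 * C(42, 5) = 120 * 850668 = 102080160

102080160


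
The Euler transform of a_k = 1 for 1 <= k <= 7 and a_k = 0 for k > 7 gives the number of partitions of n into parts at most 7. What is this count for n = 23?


Partitions of 23 into parts at most 7:
Using generating function (1-x)^(-1)(1-x^2)^(-1)...(1-x^7)^(-1),
the coefficient of x^23 = 618

618


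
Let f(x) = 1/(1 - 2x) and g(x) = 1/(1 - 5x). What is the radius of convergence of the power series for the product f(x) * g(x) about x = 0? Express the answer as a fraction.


The radius of 1/(1 - 2x) is 1/2 (nearest singularity at x = 1/2), and the radius of 1/(1 - 5x) is 1/5.
The product f(x)*g(x) = 1/((1 - 2x)(1 - 5x)) has singularities at both 1/2 and 1/5, so its radius of convergence is the distance to the nearest one:
min(1/2, 1/5) = 1/5.

1/5


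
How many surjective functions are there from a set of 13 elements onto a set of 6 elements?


By inclusion-exclusion on which target elements are missed, the number of surjections from an n-set onto a k-set is
surj(n, k) = sum_{j=0}^{k} (-1)^j C(k, j) (k - j)^n.
Equivalently surj(n, k) = k! * S(n, k), where S(n, k) is the Stirling number of the second kind.
For n = 13, k = 6:
S(13, 6) = 9321312, so
surj = 6! * 9321312 = 720 * 9321312 = 6711344640.

6711344640


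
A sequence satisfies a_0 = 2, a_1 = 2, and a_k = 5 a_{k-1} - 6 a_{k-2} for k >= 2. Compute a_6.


The characteristic equation is t^2 - 5 t + 6 = 0, with roots r_1 = 3 and r_2 = 2 (so c_1 = r_1 + r_2, c_2 = -r_1 r_2 as required).
One can use the closed form a_n = A r_1^n + B r_2^n, but direct iteration is more reliable:
a_0 = 2, a_1 = 2, a_2 = -2, a_3 = -22, a_4 = -98, a_5 = -358, a_6 = -1202.
So a_6 = -1202.

-1202


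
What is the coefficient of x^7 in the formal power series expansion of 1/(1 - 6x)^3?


The general identity 1/(1 - c x)^r = sum_{k>=0} c^k C(k + r - 1, r - 1) x^k follows by substituting y = c x into 1/(1 - y)^r = sum_{k>=0} C(k + r - 1, r - 1) y^k.
For c = 6, r = 3, k = 7:
6^7 * C(9, 2) = 279936 * 36 = 10077696.

10077696


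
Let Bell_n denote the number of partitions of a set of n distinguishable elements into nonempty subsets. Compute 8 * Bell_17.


Bell_17 can be computed from the Bell triangle or from Dobinski's identity Bell_n = (1/e) * sum_{k>=0} k^n / k!.
Computing Bell_17 = 82864869804.
Then 8 * 82864869804 = 662918958432.

662918958432


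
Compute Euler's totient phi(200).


phi(n) counts integers in [1, n] coprime to n. Using the multiplicative formula phi(n) = n * prod_{p | n} (1 - 1/p):
200 = 2^3 * 5^2, so
phi(200) = 200 * (1 - 1/2) * (1 - 1/5) = 80.

80


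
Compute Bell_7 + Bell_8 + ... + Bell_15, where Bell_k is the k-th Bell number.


Recall Bell_k counts set partitions of a k-set (with Bell_0 = 1 by convention).
Bell_7 through Bell_15: 877, 4140, 21147, 115975, 678570, 4213597, 27644437, 190899322, 1382958545
Sum = 877 + 4140 + 21147 + 115975 + 678570 + 4213597 + 27644437 + 190899322 + 1382958545 = 1606536610.

1606536610


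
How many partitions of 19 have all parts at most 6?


Using the generating function (1-x)^(-1)(1-x^2)^(-1)...(1-x^6)^(-1),
the coefficient of x^19 counts these restricted partitions.
Result = 235

235


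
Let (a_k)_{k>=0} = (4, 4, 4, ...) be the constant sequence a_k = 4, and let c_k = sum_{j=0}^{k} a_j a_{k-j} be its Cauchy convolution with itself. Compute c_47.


Since a_j = 4 for all j >= 0, the convolution sum becomes
c_k = sum_{j=0}^{k} 4 * 4 = 16 * (k + 1).
Equivalently, the generating function of (a_k) is 4/(1 - x) and its square is 16/(1 - x)^2 = sum_{k>=0} 16(k + 1) x^k.
For k = 47: 16 * 48 = 768.

768


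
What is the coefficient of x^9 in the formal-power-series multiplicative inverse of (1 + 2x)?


The inverse is 1/(1 + 2x). Apply the geometric identity 1/(1 - y) = sum_{k>=0} y^k with y = -2x:
1/(1 + 2x) = sum_{k>=0} (-2)^k x^k.
So the coefficient of x^9 is (-2)^9 = -512.

-512


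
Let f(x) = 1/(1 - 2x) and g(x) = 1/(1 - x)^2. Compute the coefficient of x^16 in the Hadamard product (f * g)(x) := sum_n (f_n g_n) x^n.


f has coefficients f_k = 2^k. For g = 1/(1 - x)^2 the coefficient is g_k = C(k + 1, 1) = k + 1. The Hadamard coefficient is (f * g)_k = 2^k * (k + 1).
For k = 16: 2^16 * 17 = 65536 * 17 = 1114112.

1114112


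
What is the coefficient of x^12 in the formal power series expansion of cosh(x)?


The Maclaurin series is cosh(t) = sum_{m>=0} t^(2m) / (2m)!, so substituting t = x, only even powers of x are nonzero, with coefficient of x^(2m) equal to 1 / (2m)!.
For x^12 the coefficient is 1/12! = 1/479001600 = 1/479001600.

1/479001600


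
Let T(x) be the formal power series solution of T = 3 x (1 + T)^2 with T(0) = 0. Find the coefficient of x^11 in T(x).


Apply the Lagrange inversion formula: if T = 3 x * phi(T) with phi(t) = (1 + t)^2, then [x^n] T = 3^n * (1/n) [t^(n-1)] phi(t)^n = 3^n * (1/n) [t^(n-1)] (1 + t)^(2n) = 3^n * (1/n) C(2n, n-1).
Using the identity C(2n, n-1) = C(2n, n) * n / (n+1), the unscaled factor equals C(2n, n) / (n+1) = C_n, the n-th Catalan number.
For n = 11: C_11 = C(22, 11) / 12 = 705432/12 = 58786.
With the 3^11 = 177147 factor, the coefficient is 177147 * 58786 = 10413763542.

10413763542


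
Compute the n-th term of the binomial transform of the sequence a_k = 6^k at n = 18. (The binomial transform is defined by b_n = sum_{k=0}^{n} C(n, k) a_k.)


With a_k = 6^k, b_n = sum_{k=0}^{n} C(n, k) 6^k = (1 + 6)^n by the binomial theorem.
For n = 18: (1 + 6)^18 = 7^18 = 1628413597910449.

1628413597910449


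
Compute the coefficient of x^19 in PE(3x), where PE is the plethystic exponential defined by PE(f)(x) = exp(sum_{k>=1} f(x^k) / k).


With f(x) = 3x, the exponent is sum_{k>=1} 3 x^k / k = 3 * (-ln(1 - x)). Exponentiating:
PE(3x) = exp(-3 ln(1 - x)) = 1/(1 - x)^3.
By the negative binomial expansion, [x^n] 1/(1 - x)^3 = C(n + 2, 2).
For n = 19: C(21, 2) = 210.

210


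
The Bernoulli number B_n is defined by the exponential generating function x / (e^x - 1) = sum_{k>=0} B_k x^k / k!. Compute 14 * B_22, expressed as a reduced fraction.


Bernoulli numbers can also be computed recursively via B_0 = 1 and sum_{j=0}^{m} C(m+1, j) B_j = 0 for m >= 1. Odd-index Bernoulli numbers vanish for k >= 3.
Computing B_22 = 854513/138, so 14 * B_22 = 14 * 854513/138 = 5981591/69.

5981591/69


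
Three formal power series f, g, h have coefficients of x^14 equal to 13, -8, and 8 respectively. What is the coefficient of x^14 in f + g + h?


Series addition is componentwise:
13 + -8 + 8
= 13

13


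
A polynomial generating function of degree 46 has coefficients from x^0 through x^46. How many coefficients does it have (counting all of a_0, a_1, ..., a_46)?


A polynomial of degree 46 takes the form a_0 + a_1 x + ... + a_46 x^46.
The number of coefficients is 46 + 1 = 47.

47


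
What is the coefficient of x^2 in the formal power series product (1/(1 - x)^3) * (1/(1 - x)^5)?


Combine the factors: (1/(1 - x)^3) * (1/(1 - x)^5) = 1/(1 - x)^8.
Then use 1/(1 - x)^r = sum_{k>=0} C(k + r - 1, r - 1) x^k with r = 8 and k = 2:
C(9, 7) = 36.

36


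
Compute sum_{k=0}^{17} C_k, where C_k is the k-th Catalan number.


C_0 through C_17: 1, 1, 2, 5, 14, 42, 132, 429, 1430, 4862, 16796, 58786, 208012, 742900, 2674440, 9694845, 35357670, 129644790
Sum = 1 + 1 + 2 + 5 + 14 + 42 + 132 + 429 + 1430 + 4862 + 16796 + 58786 + 208012 + 742900 + 2674440 + 9694845 + 35357670 + 129644790
= 178405157

178405157


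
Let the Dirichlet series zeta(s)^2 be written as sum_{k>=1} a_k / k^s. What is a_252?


The Dirichlet convolution of the constant function 1 with itself gives (1 * 1)(k) = sum_{d | k} 1 = d(k), the number of positive divisors of k.
Since zeta(s) = sum_{k>=1} 1/k^s, we have zeta(s)^2 = sum_{k>=1} d(k)/k^s, so a_k = d(k).
For k = 252: the divisors are 1, 2, 3, 4, 6, 7, 9, 12, 14, 18, 21, 28, 36, 42, 63, 84, 126, 252.
Count = 18.

18


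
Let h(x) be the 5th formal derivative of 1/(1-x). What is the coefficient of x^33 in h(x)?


Differentiating 5 times: d^5/dx^5 [1/(1-x)] = 5!/(1-x)^6.
The expansion 1/(1-x)^6 = sum_{k>=0} C(k+5, 5) x^k, so the coefficient of x^n in 5!/(1-x)^6 is 5! * C(n+5, 5).
For n = 33: 120 * C(38, 5) = 120 * 501942 = 60233040

60233040


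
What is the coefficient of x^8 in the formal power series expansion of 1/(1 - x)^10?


The negative binomial / multiset identity is
1/(1 - x)^r = sum_{k>=0} C(k + r - 1, r - 1) x^k.
Here r = 10 and k = 8, so the coefficient is
C(8 + 9, 9) = C(17, 9)
= 24310

24310


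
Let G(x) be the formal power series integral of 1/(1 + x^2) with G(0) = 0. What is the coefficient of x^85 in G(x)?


1/(1 + x^2) = sum_{j>=0} (-1)^j x^(2j). Integrating termwise with G(0) = 0:
G(x) = sum_{j>=0} (-1)^j x^(2j+1) / (2j+1) = arctan(x).
Only odd powers are nonzero. For x^85 write 85 = 2*42 + 1, giving
(-1)^42 / 85 = 1/85 = 1/85.

1/85


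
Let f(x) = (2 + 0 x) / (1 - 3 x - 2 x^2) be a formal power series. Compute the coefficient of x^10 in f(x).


Write f(x) = sum_{k>=0} a_k x^k. Multiplying both sides by 1 - 3 x - 2 x^2 gives
(1 - 3 x - 2 x^2) sum_{k>=0} a_k x^k = 2 + 0 x.
Matching coefficients:
 x^0: a_0 = 2
 x^1: a_1 - 3 a_0 = 0  =>  a_1 = 3*2 + 0 = 6
 x^k (k >= 2): a_k = 3 a_{k-1} + 2 a_{k-2}.
Iterating: a_2 = 22, a_3 = 78, a_4 = 278, a_5 = 990, a_6 = 3526, a_7 = 12558, a_8 = 44726, a_9 = 159294, a_10 = 567334.
So the coefficient of x^10 is 567334.

567334


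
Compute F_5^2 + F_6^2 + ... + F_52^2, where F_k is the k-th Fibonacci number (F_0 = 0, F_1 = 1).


There is a standard identity sum_{k=0}^{N} F_k^2 = F_N * F_{N+1} (proved inductively from the telescoping relation F_k^2 = F_k F_{k+1} - F_{k-1} F_k). Then
sum_{k=5}^{52} F_k^2 = F_52 F_53 - F_4 F_5.
Computing: F_52 = 32951280099, F_53 = 53316291173, F_4 = 3, F_5 = 5.
Sum = 32951280099 * 53316291173 - 3 * 5 = 1756840044281364266112.

1756840044281364266112


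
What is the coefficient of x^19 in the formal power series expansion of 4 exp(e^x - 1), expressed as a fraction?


exp(e^x - 1) is the exponential generating function for the Bell numbers Bell_k: exp(e^x - 1) = sum_{k>=0} Bell_k x^k / k!.
So the coefficient of x^19 in 4 exp(e^x - 1) is 4 Bell_19 / 19!.
Computing: Bell_19 = 5832742205057 and 19! = 121645100408832000, giving
4 * 5832742205057/121645100408832000 = 5832742205057/30411275102208000.

5832742205057/30411275102208000


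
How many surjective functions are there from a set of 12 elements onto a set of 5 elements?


By inclusion-exclusion on which target elements are missed, the number of surjections from an n-set onto a k-set is
surj(n, k) = sum_{j=0}^{k} (-1)^j C(k, j) (k - j)^n.
Equivalently surj(n, k) = k! * S(n, k), where S(n, k) is the Stirling number of the second kind.
For n = 12, k = 5:
S(12, 5) = 1379400, so
surj = 5! * 1379400 = 120 * 1379400 = 165528000.

165528000


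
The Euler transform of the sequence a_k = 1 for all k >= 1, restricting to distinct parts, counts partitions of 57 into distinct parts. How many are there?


Partitions of 57 into distinct parts can be computed via generating function.
Product (1+x)(1+x^2)(1+x^3)...
The coefficient of x^57 = 7917

7917


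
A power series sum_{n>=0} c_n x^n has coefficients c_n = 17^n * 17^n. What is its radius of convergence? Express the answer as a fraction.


By the root test (Cauchy-Hadamard), the radius is R = 1 / limsup_n |c_n|^(1/n).
Here |c_n|^(1/n) = (17^n * 17^n)^(1/n) = 17 * 17 = 289 for all n.
So R = 1/289 = 1/289.

1/289


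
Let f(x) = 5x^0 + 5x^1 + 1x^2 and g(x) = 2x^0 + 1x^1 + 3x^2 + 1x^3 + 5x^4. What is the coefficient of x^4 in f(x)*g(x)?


Cauchy product at x^4:
5*5 + 5*1 + 1*3
= 33

33


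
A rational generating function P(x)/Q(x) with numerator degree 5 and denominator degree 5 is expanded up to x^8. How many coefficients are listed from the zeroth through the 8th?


Expanding up to x^8 gives the coefficients for x^0, x^1, ..., x^8.
That is 8 + 1 = 9 coefficients in total.

9


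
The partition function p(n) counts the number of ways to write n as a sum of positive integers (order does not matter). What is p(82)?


Using the generating function prod_{k>=1} 1/(1-x^k), we compute p(82).
By dynamic programming over parts 1 through 82:
p(82) = 20506255

20506255


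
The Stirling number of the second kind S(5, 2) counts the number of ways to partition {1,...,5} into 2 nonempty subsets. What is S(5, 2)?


Using the explicit formula S(n,k) = (1/k!) sum_{j=0}^{k} (-1)^(k-j) C(k,j) j^n:
S(5, 2) = 15
Equivalently, S(n,k) is n! times the coefficient of x^n in the EGF (e^x - 1)^k / k!.

15


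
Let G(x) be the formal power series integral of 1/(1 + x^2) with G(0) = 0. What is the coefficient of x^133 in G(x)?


1/(1 + x^2) = sum_{j>=0} (-1)^j x^(2j). Integrating termwise with G(0) = 0:
G(x) = sum_{j>=0} (-1)^j x^(2j+1) / (2j+1) = arctan(x).
Only odd powers are nonzero. For x^133 write 133 = 2*66 + 1, giving
(-1)^66 / 133 = 1/133 = 1/133.

1/133


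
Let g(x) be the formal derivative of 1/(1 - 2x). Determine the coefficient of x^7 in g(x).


Differentiate termwise: d/dx sum_{k>=0} 2^k x^k = sum_{k>=1} k 2^k x^(k-1) = sum_{j>=0} (j+1) 2^(j+1) x^j.
Equivalently, d/dx [1/(1 - 2x)] = 2/(1 - 2x)^2.
For j = 7: 8 * 2^8 = 8 * 256 = 2048.

2048


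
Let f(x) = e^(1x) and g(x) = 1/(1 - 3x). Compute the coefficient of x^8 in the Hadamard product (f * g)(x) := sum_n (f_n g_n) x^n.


Expanding: f_k = 1^k/k! (from e^(1x)) and g_k = 3^k (from 1/(1 - 3x)). So the Hadamard coefficient (f * g)_k = 1^k 3^k / k! = (3)^k / k!.
For k = 8: 3^8/8! = 6561/40320 = 729/4480.

729/4480


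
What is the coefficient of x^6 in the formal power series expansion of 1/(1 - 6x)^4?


The general identity 1/(1 - c x)^r = sum_{k>=0} c^k C(k + r - 1, r - 1) x^k follows by substituting y = c x into 1/(1 - y)^r = sum_{k>=0} C(k + r - 1, r - 1) y^k.
For c = 6, r = 4, k = 6:
6^6 * C(9, 3) = 46656 * 84 = 3919104.

3919104


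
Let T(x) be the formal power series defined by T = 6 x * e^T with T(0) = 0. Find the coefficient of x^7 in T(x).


Apply the Lagrange inversion formula: if T = 6 x * phi(T) with phi(t) = e^t, then
[x^n] T = 6^n * (1/n) [t^(n-1)] phi(t)^n = 6^n * (1/n) [t^(n-1)] e^(n t) = 6^n * (1/n) * n^(n-1) / (n-1)! = 6^n * n^(n-1) / n!.
When c = 1 this is the Cayley count of rooted labeled trees on n vertices, divided by n!.
For n = 7: 6^7 * 7^6 / 7! = 279936 * 117649/5040 = 32672808/5.

32672808/5


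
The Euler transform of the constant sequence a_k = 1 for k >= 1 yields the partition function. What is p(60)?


The Euler transform converts the sequence a_k = 1 into the number of integer partitions.
Using the recurrence or dynamic programming:
p(60) = 966467

966467


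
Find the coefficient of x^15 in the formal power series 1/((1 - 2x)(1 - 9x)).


By partial fractions or Cauchy convolution:
The coefficient equals sum_{k=0}^{15} 2^k * 9^(15-k).
= 264717169826615

264717169826615


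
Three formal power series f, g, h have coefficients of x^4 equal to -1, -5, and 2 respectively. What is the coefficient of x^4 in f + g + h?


Series addition is componentwise:
-1 + -5 + 2
= -4

-4


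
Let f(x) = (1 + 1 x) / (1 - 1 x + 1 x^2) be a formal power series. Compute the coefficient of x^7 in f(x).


Write f(x) = sum_{k>=0} a_k x^k. Multiplying both sides by 1 - 1 x + 1 x^2 gives
(1 - 1 x + 1 x^2) sum_{k>=0} a_k x^k = 1 + 1 x.
Matching coefficients:
 x^0: a_0 = 1
 x^1: a_1 - 1 a_0 = 1  =>  a_1 = 1*1 + 1 = 2
 x^k (k >= 2): a_k = 1 a_{k-1} - 1 a_{k-2}.
Iterating: a_2 = 1, a_3 = -1, a_4 = -2, a_5 = -1, a_6 = 1, a_7 = 2.
So the coefficient of x^7 is 2.

2


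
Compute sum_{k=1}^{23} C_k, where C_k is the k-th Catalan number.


C_1 through C_23: 1, 2, 5, 14, 42, 132, 429, 1430, 4862, 16796, 58786, 208012, 742900, 2674440, 9694845, 35357670, 129644790, 477638700, 1767263190, 6564120420, 24466267020, 91482563640, 343059613650
Sum = 1 + 2 + 5 + 14 + 42 + 132 + 429 + 1430 + 4862 + 16796 + 58786 + 208012 + 742900 + 2674440 + 9694845 + 35357670 + 129644790 + 477638700 + 1767263190 + 6564120420 + 24466267020 + 91482563640 + 343059613650
= 467995871776

467995871776


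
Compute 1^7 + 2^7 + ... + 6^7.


This power sum has a closed form given by Faulhaber's formula
sum_{k=1}^{m} k^p = (1 / (p + 1)) * sum_{j=0}^{p} C(p + 1, j) B_j m^(p + 1 - j),
but for small m direct computation is fastest:
1 + 128 + 2187 + 16384 + 78125 + 279936 = 376761.

376761


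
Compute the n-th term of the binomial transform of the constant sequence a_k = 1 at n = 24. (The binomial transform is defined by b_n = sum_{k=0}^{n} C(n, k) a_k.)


With a_k = 1 for all k, b_n = sum_{k=0}^{n} C(n, k) = 2^n by the binomial theorem.
For n = 24: 2^24 = 16777216.

16777216


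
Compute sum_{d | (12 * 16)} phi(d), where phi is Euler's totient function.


First, 12 * 16 = 192. One classical identity is sum_{d | n} phi(d) = n (each k in [1, n] has a unique gcd with n, and among the k's with gcd(k, n) = n/d there are phi(d) of them). So the sum equals 192. We also verify directly:
Divisors of 192: 1, 2, 3, 4, 6, 8, 12, 16, 24, 32, 48, 64, 96, 192.
phi values: 1, 1, 2, 2, 2, 4, 4, 8, 8, 16, 16, 32, 32, 64.
Sum = 192.

192


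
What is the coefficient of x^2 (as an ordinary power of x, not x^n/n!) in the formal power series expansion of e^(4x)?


The exponential series is e^y = sum_{k>=0} y^k / k!. Substituting y = 4x gives
e^(4x) = sum_{k>=0} 4^k x^k / k!.
So the coefficient of x^n is a^n/n! with a = 4, n = 2:
4^2 / 2! = 16/2 = 8

8


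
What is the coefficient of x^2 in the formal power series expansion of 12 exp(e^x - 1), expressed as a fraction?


exp(e^x - 1) is the exponential generating function for the Bell numbers Bell_k: exp(e^x - 1) = sum_{k>=0} Bell_k x^k / k!.
So the coefficient of x^2 in 12 exp(e^x - 1) is 12 Bell_2 / 2!.
Computing: Bell_2 = 2 and 2! = 2, giving
12 * 2/2 = 12.

12


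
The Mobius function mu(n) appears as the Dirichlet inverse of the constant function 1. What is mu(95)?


95 = 5 * 19 (all distinct primes).
mu(95) = (-1)^2 = 1

1


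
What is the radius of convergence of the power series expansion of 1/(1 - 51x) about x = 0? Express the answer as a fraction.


Expanding 1/(1 - 51x) = sum_{k>=0} 51^k x^k, the series converges when |51x| < 1, i.e., |x| < 1/51.
So the radius of convergence is 1/51 = 1/51.

1/51


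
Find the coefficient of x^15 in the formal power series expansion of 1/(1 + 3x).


Write 1/(1 + c x) = 1/(1 - (-c) x) and apply the geometric-series identity
1/(1 - y) = sum_{k>=0} y^k to get 1/(1 + c x) = sum_{k>=0} (-c)^k x^k.
So the coefficient of x^k is (-c)^k = (-1)^k * c^k.
Here c = 3 and k = 15:
(-3)^15 = -1 * 14348907 = -14348907

-14348907


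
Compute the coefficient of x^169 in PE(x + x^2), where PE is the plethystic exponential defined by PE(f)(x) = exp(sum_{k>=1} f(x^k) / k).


With f(x) = x + x^2, the exponent is sum_{k>=1} (x^k + x^(2k)) / k = -ln(1 - x) - ln(1 - x^2). Exponentiating:
PE(x + x^2) = 1 / ((1 - x)(1 - x^2)).
This is the generating function for partitions of n into parts of size 1 or 2. The number of 2's can be any j in 0..84, and the rest are 1's, so
[x^169] = floor(169/2) + 1 = 85.

85


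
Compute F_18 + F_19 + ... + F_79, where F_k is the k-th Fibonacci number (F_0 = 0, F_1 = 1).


Use the identity sum_{k=0}^{N} F_k = F_{N+2} - 1 (which follows from F_{k+2} - F_{k+1} = F_k). Then
sum_{k=18}^{79} F_k = (F_{81} - 1) - (F_{19} - 1) = F_{81} - F_{19}.
Computing: F_{81} = 37889062373143906, F_{19} = 4181, so
Sum = 37889062373143906 - 4181 = 37889062373139725.

37889062373139725


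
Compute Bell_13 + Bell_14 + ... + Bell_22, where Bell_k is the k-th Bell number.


Recall Bell_k counts set partitions of a k-set (with Bell_0 = 1 by convention).
Bell_13 through Bell_22: 27644437, 190899322, 1382958545, 10480142147, 82864869804, 682076806159, 5832742205057, 51724158235372, 474869816156751, 4506715738447323
Sum = 27644437 + 190899322 + 1382958545 + 10480142147 + 82864869804 + 682076806159 + 5832742205057 + 51724158235372 + 474869816156751 + 4506715738447323 = 5039919478364917.

5039919478364917


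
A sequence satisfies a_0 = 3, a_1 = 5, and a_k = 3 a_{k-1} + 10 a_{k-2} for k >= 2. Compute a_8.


The characteristic equation is t^2 - 3 t - 10 = 0, with roots r_1 = 5 and r_2 = -2 (so c_1 = r_1 + r_2, c_2 = -r_1 r_2 as required).
One can use the closed form a_n = A r_1^n + B r_2^n, but direct iteration is more reliable:
a_0 = 3, a_1 = 5, a_2 = 45, a_3 = 185, a_4 = 1005, a_5 = 4865, a_6 = 24645, a_7 = 122585, a_8 = 614205.
So a_8 = 614205.

614205


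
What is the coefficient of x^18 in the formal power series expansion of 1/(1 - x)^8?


The negative binomial / multiset identity is
1/(1 - x)^r = sum_{k>=0} C(k + r - 1, r - 1) x^k.
Here r = 8 and k = 18, so the coefficient is
C(18 + 7, 7) = C(25, 7)
= 480700

480700


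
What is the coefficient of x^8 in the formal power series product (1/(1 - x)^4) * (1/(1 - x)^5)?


Combine the factors: (1/(1 - x)^4) * (1/(1 - x)^5) = 1/(1 - x)^9.
Then use 1/(1 - x)^r = sum_{k>=0} C(k + r - 1, r - 1) x^k with r = 9 and k = 8:
C(16, 8) = 12870.

12870


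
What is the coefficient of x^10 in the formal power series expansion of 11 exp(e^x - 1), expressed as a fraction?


exp(e^x - 1) is the exponential generating function for the Bell numbers Bell_k: exp(e^x - 1) = sum_{k>=0} Bell_k x^k / k!.
So the coefficient of x^10 in 11 exp(e^x - 1) is 11 Bell_10 / 10!.
Computing: Bell_10 = 115975 and 10! = 3628800, giving
11 * 115975/3628800 = 51029/145152.

51029/145152


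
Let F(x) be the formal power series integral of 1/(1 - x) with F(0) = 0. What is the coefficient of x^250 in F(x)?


1/(1 - x) = sum_{k>=0} x^k. Integrating termwise and using F(0) = 0 gives
F(x) = sum_{k>=0} x^(k+1) / (k+1) = sum_{m>=1} x^m / m = -ln(1 - x).
So the coefficient of x^250 is 1/250 = 1/250.

1/250


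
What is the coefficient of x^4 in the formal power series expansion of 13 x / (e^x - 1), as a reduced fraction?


The exponential generating function for Bernoulli numbers is
x / (e^x - 1) = sum_{k>=0} B_k x^k / k!.
So the coefficient of x^4 in 13 x / (e^x - 1) is 13 B_4 / 4!.
Computing: B_4 = -1/30, 4! = 24, giving
13 * -1/30 / 24 = -13/720.

-13/720


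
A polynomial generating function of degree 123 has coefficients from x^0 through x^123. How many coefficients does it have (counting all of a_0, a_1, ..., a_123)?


A polynomial of degree 123 takes the form a_0 + a_1 x + ... + a_123 x^123.
The number of coefficients is 123 + 1 = 124.

124


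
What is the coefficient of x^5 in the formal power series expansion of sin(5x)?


The Maclaurin series is sin(t) = sum_{k>=0} (-1)^k t^(2k+1) / (2k+1)!, so substituting t = 5x, only odd powers of x are nonzero, with coefficient of x^(2k+1) equal to (-1)^k 5^(2k+1) / (2k+1)!.
Write 5 = 2*2 + 1, giving the coefficient (-1)^2 * 5^5 / 5! = 3125/120 = 625/24.

625/24


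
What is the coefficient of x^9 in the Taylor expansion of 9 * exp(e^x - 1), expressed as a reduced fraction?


exp(e^x - 1) = sum_{k>=0} Bell_k x^k / k!, where Bell_k is the k-th Bell number.
So the coefficient of x^9 is 9 * Bell_9 / 9!.
Computing: Bell_9 = 21147 and 9! = 362880, giving
9 * 21147/362880 = 1007/1920.

1007/1920


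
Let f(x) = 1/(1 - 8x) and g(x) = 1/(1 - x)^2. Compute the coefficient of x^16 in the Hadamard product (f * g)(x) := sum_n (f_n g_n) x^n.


f has coefficients f_k = 8^k. For g = 1/(1 - x)^2 the coefficient is g_k = C(k + 1, 1) = k + 1. The Hadamard coefficient is (f * g)_k = 8^k * (k + 1).
For k = 16: 8^16 * 17 = 281474976710656 * 17 = 4785074604081152.

4785074604081152


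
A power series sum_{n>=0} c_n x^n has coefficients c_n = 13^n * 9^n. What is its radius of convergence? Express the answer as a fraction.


By the root test (Cauchy-Hadamard), the radius is R = 1 / limsup_n |c_n|^(1/n).
Here |c_n|^(1/n) = (13^n * 9^n)^(1/n) = 13 * 9 = 117 for all n.
So R = 1/117 = 1/117.

1/117


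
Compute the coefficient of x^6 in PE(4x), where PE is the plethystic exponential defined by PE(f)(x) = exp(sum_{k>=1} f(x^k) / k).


With f(x) = 4x, the exponent is sum_{k>=1} 4 x^k / k = 4 * (-ln(1 - x)). Exponentiating:
PE(4x) = exp(-4 ln(1 - x)) = 1/(1 - x)^4.
By the negative binomial expansion, [x^n] 1/(1 - x)^4 = C(n + 3, 3).
For n = 6: C(9, 3) = 84.

84


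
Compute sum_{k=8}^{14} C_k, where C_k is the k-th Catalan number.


C_8 through C_14: 1430, 4862, 16796, 58786, 208012, 742900, 2674440
Sum = 1430 + 4862 + 16796 + 58786 + 208012 + 742900 + 2674440
= 3707226

3707226


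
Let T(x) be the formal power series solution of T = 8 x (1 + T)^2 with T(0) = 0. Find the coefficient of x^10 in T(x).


Apply the Lagrange inversion formula: if T = 8 x * phi(T) with phi(t) = (1 + t)^2, then [x^n] T = 8^n * (1/n) [t^(n-1)] phi(t)^n = 8^n * (1/n) [t^(n-1)] (1 + t)^(2n) = 8^n * (1/n) C(2n, n-1).
Using the identity C(2n, n-1) = C(2n, n) * n / (n+1), the unscaled factor equals C(2n, n) / (n+1) = C_n, the n-th Catalan number.
For n = 10: C_10 = C(20, 10) / 11 = 184756/11 = 16796.
With the 8^10 = 1073741824 factor, the coefficient is 1073741824 * 16796 = 18034567675904.

18034567675904


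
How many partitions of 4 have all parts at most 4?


Using the generating function (1-x)^(-1)(1-x^2)^(-1)...(1-x^4)^(-1),
the coefficient of x^4 counts these restricted partitions.
Result = 5

5


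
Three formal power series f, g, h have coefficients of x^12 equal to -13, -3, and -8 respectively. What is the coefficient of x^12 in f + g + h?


Series addition is componentwise:
-13 + -3 + -8
= -24

-24


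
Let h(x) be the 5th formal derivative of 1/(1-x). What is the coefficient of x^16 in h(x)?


Differentiating 5 times: d^5/dx^5 [1/(1-x)] = 5!/(1-x)^6.
The expansion 1/(1-x)^6 = sum_{k>=0} C(k+5, 5) x^k, so the coefficient of x^n in 5!/(1-x)^6 is 5! * C(n+5, 5).
For n = 16: 120 * C(21, 5) = 120 * 20349 = 2441880

2441880


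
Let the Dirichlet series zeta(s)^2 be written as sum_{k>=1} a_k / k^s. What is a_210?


The Dirichlet convolution of the constant function 1 with itself gives (1 * 1)(k) = sum_{d | k} 1 = d(k), the number of positive divisors of k.
Since zeta(s) = sum_{k>=1} 1/k^s, we have zeta(s)^2 = sum_{k>=1} d(k)/k^s, so a_k = d(k).
For k = 210: the divisors are 1, 2, 3, 5, 6, 7, 10, 14, 15, 21, 30, 35, 42, 70, 105, 210.
Count = 16.

16


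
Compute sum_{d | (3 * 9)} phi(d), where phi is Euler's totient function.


First, 3 * 9 = 27. One classical identity is sum_{d | n} phi(d) = n (each k in [1, n] has a unique gcd with n, and among the k's with gcd(k, n) = n/d there are phi(d) of them). So the sum equals 27. We also verify directly:
Divisors of 27: 1, 3, 9, 27.
phi values: 1, 2, 6, 18.
Sum = 27.

27


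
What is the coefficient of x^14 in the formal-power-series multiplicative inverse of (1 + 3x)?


The inverse is 1/(1 + 3x). Apply the geometric identity 1/(1 - y) = sum_{k>=0} y^k with y = -3x:
1/(1 + 3x) = sum_{k>=0} (-3)^k x^k.
So the coefficient of x^14 is (-3)^14 = 4782969.

4782969
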